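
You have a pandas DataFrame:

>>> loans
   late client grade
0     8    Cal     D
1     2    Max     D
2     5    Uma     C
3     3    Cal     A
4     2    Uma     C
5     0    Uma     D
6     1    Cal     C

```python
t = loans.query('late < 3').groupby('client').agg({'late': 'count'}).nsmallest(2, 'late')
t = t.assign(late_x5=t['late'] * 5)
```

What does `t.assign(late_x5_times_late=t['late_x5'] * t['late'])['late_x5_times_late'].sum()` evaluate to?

10

filter rows where late < 3:
   late client grade
1     2    Max     D
4     2    Uma     C
5     0    Uma     D
6     1    Cal     C
group by client, count of late:
        late
client      
Cal        1
Max        1
Uma        2
take 2 rows with smallest late:
        late
client      
Cal        1
Max        1
add column late_x5 = t['late'] * 5:
        late  late_x5
client               
Cal        1        5
Max        1        5
add column late_x5_times_late = t['late_x5'] * t['late']:
        late  late_x5  late_x5_times_late
client                                   
Cal        1        5                   5
Max        1        5                   5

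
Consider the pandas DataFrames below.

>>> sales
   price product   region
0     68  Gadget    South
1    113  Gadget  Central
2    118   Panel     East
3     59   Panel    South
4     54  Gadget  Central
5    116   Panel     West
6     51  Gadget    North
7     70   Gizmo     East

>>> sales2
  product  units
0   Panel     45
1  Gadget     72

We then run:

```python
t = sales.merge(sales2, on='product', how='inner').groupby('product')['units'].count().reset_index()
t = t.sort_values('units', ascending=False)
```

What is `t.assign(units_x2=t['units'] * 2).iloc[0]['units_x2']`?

merge on 'product' (how='inner') → 7 rows:
   price product   region  units
0     68  Gadget    South     72
1    113  Gadget  Central     72
2    118   Panel     East     45
3     59   Panel    South     45
4     54  Gadget  Central     72
5    116   Panel     West     45
6     51  Gadget    North     72
group by product, count of units:
product
Gadget    4
Panel     3
Name: units, dtype: int64
reset_index():
  product  units
0  Gadget      4
1   Panel      3
sort by units descending:
  product  units
0  Gadget      4
1   Panel      3
add column units_x2 = t['units'] * 2:
  product  units  units_x2
0  Gadget      4         8
1   Panel      3         6
Reading off the value at position 0, column 'units_x2', we get 8.

8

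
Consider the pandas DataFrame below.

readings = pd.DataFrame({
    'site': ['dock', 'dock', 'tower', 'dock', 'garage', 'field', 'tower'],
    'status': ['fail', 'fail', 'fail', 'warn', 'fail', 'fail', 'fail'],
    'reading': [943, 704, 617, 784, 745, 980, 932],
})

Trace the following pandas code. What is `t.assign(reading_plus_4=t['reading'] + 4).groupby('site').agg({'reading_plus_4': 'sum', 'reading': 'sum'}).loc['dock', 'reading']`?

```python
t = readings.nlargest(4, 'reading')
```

1727

take 4 rows with largest reading:
    site status  reading
5  field   fail      980
0   dock   fail      943
6  tower   fail      932
3   dock   warn      784
add column reading_plus_4 = t['reading'] + 4:
    site status  reading  reading_plus_4
5  field   fail      980             984
0   dock   fail      943             947
6  tower   fail      932             936
3   dock   warn      784             788
group by site: sum(reading_plus_4), sum(reading):
       reading_plus_4  reading
site                          
dock             1735     1727
field             984      980
tower             936      932
Reading off the value at row 'dock', column 'reading', we get 1727.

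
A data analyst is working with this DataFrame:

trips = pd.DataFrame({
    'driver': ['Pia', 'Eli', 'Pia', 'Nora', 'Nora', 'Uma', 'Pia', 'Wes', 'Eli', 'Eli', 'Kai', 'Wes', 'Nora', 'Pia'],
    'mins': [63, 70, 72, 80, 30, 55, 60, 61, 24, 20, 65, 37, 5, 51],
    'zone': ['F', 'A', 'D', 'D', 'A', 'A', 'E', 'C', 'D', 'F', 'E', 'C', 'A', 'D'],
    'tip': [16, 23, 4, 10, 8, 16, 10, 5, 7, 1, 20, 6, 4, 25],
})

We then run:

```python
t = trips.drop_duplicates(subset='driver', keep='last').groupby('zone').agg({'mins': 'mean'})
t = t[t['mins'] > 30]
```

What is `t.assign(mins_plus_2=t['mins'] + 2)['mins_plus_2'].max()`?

67.0

drop duplicate driver (keep=last):
   driver  mins zone  tip
5     Uma    55    A   16
9     Eli    20    F    1
10    Kai    65    E   20
11    Wes    37    C    6
12   Nora     5    A    4
13    Pia    51    D   25
group by zone, mean of mins:
      mins
zone      
A     30.0
C     37.0
D     51.0
E     65.0
F     20.0
filter rows where mins > 30:
      mins
zone      
C     37.0
D     51.0
E     65.0
add column mins_plus_2 = t['mins'] + 2:
      mins  mins_plus_2
zone                   
C     37.0         39.0
D     51.0         53.0
E     65.0         67.0
Taking the max of column 'mins_plus_2' gives 67.0.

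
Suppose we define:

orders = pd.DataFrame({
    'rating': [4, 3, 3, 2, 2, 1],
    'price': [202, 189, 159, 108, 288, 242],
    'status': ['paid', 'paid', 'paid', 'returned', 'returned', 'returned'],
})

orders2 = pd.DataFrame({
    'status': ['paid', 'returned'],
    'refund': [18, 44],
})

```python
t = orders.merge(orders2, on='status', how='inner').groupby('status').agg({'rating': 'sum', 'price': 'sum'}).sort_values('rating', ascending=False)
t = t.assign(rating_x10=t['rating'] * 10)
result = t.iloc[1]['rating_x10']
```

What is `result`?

50

merge on 'status' (how='inner') → 6 rows:
   rating  price    status  refund
0       4    202      paid      18
1       3    189      paid      18
2       3    159      paid      18
3       2    108  returned      44
4       2    288  returned      44
5       1    242  returned      44
group by status: sum(rating), sum(price):
          rating  price
status                 
paid          10    550
returned       5    638
sort by rating descending:
          rating  price
status                 
paid          10    550
returned       5    638
add column rating_x10 = t['rating'] * 10:
          rating  price  rating_x10
status                             
paid          10    550         100
returned       5    638          50
So iloc[1]['rating_x10'] = 50.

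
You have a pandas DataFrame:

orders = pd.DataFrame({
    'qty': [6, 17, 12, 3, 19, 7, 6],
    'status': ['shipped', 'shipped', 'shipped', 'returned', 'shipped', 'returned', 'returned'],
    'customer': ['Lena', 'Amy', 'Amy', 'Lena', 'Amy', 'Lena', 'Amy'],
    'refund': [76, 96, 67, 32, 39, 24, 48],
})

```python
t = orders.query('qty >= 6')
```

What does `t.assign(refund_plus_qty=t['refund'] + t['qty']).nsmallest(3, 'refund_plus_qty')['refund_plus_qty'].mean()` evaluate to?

47.6666666667

filter rows where qty >= 6:
   qty    status customer  refund
0    6   shipped     Lena      76
1   17   shipped      Amy      96
2   12   shipped      Amy      67
4   19   shipped      Amy      39
5    7  returned     Lena      24
6    6  returned      Amy      48
add column refund_plus_qty = t['refund'] + t['qty']:
   qty    status customer  refund  refund_plus_qty
0    6   shipped     Lena      76               82
1   17   shipped      Amy      96              113
2   12   shipped      Amy      67               79
4   19   shipped      Amy      39               58
5    7  returned     Lena      24               31
6    6  returned      Amy      48               54
take 3 rows with smallest refund_plus_qty:
   qty    status customer  refund  refund_plus_qty
5    7  returned     Lena      24               31
6    6  returned      Amy      48               54
4   19   shipped      Amy      39               58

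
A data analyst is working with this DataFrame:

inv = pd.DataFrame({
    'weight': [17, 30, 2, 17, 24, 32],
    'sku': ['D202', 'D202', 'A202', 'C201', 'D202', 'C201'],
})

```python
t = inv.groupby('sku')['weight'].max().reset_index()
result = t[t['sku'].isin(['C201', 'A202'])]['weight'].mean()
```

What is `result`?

group by sku, max of weight:
sku
A202     2
C201    32
D202    30
Name: weight, dtype: int64
reset_index():
    sku  weight
0  A202       2
1  C201      32
2  D202      30
filter rows where sku in ['C201', 'A202']:
    sku  weight
0  A202       2
1  C201      32
Then the mean of column 'weight': 17.0

17.0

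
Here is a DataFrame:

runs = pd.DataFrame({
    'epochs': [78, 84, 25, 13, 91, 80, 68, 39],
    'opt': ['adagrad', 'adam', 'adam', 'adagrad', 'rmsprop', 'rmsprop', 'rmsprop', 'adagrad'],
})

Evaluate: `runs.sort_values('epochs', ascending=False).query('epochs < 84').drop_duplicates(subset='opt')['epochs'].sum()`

sort by epochs descending:
   epochs      opt
4      91  rmsprop
1      84     adam
5      80  rmsprop
0      78  adagrad
6      68  rmsprop
7      39  adagrad
2      25     adam
3      13  adagrad
filter rows where epochs < 84:
   epochs      opt
5      80  rmsprop
0      78  adagrad
6      68  rmsprop
7      39  adagrad
2      25     adam
3      13  adagrad
drop duplicate opt (keep=first):
   epochs      opt
5      80  rmsprop
0      78  adagrad
2      25     adam
The sum of column 'epochs' is 183.

183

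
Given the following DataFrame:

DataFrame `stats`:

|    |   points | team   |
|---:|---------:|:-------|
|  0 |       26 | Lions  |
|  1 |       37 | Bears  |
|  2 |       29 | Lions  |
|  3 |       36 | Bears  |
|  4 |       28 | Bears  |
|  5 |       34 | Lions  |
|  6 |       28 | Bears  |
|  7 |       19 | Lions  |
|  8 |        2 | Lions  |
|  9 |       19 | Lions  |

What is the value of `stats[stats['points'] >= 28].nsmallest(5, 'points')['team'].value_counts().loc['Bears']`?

filter rows where points >= 28:
   points   team
1      37  Bears
2      29  Lions
3      36  Bears
4      28  Bears
5      34  Lions
6      28  Bears
take 5 rows with smallest points:
   points   team
4      28  Bears
6      28  Bears
2      29  Lions
5      34  Lions
3      36  Bears
value_counts of team:
team
Bears    3
Lions    2
Name: count, dtype: int64
The value at index 'Bears' is 3.

3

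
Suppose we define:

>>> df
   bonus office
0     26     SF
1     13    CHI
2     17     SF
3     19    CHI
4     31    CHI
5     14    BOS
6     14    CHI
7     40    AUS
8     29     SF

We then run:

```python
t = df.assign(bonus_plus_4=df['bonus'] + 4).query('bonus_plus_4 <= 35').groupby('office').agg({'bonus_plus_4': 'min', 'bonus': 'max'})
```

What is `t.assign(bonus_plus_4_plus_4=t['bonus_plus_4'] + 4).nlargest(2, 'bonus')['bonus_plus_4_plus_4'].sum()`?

add column bonus_plus_4 = df['bonus'] + 4:
   bonus office  bonus_plus_4
0     26     SF            30
1     13    CHI            17
2     17     SF            21
3     19    CHI            23
4     31    CHI            35
5     14    BOS            18
6     14    CHI            18
7     40    AUS            44
8     29     SF            33
filter rows where bonus_plus_4 <= 35:
   bonus office  bonus_plus_4
0     26     SF            30
1     13    CHI            17
2     17     SF            21
3     19    CHI            23
4     31    CHI            35
5     14    BOS            18
6     14    CHI            18
8     29     SF            33
group by office: min(bonus_plus_4), max(bonus):
        bonus_plus_4  bonus
office                     
BOS               18     14
CHI               17     31
SF                21     29
add column bonus_plus_4_plus_4 = t['bonus_plus_4'] + 4:
        bonus_plus_4  bonus  bonus_plus_4_plus_4
office                                          
BOS               18     14                   22
CHI               17     31                   21
SF                21     29                   25
take 2 rows with largest bonus:
        bonus_plus_4  bonus  bonus_plus_4_plus_4
office                                          
CHI               17     31                   21
SF                21     29                   25
Taking the sum of column 'bonus_plus_4_plus_4' gives 46.

46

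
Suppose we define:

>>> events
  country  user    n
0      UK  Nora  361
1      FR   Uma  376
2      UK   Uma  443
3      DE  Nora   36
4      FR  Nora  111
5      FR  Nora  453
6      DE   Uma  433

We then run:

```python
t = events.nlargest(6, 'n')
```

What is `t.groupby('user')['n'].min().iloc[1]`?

376

take 6 rows with largest n:
  country  user    n
5      FR  Nora  453
2      UK   Uma  443
6      DE   Uma  433
1      FR   Uma  376
0      UK  Nora  361
4      FR  Nora  111
group by user, min of n:
user
Nora    111
Uma     376
Name: n, dtype: int64
value at position 1 → 376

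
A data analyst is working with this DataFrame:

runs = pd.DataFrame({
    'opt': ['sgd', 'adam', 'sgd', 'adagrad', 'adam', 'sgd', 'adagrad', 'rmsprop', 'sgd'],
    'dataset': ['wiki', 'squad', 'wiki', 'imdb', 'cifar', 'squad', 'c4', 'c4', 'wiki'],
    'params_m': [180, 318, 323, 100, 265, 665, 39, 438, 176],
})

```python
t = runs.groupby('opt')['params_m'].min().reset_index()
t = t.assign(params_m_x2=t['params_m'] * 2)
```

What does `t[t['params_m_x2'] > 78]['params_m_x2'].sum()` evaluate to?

1758

group by opt, min of params_m:
opt
adagrad     39
adam       265
rmsprop    438
sgd        176
Name: params_m, dtype: int64
reset_index():
       opt  params_m
0  adagrad        39
1     adam       265
2  rmsprop       438
3      sgd       176
add column params_m_x2 = t['params_m'] * 2:
       opt  params_m  params_m_x2
0  adagrad        39           78
1     adam       265          530
2  rmsprop       438          876
3      sgd       176          352
filter rows where params_m_x2 > 78:
       opt  params_m  params_m_x2
1     adam       265          530
2  rmsprop       438          876
3      sgd       176          352
Hence 1758.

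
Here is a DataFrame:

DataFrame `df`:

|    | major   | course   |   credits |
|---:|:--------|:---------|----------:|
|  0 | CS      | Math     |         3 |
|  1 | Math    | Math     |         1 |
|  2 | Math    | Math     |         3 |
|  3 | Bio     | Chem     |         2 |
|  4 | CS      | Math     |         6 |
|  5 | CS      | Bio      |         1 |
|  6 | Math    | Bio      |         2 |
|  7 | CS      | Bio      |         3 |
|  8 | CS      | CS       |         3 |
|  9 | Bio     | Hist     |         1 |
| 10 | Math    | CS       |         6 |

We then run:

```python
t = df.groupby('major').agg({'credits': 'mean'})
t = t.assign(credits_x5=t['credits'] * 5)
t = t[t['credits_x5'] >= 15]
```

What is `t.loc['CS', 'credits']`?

3.2

group by major, mean of credits:
       credits
major         
Bio        1.5
CS         3.2
Math       3.0
add column credits_x5 = t['credits'] * 5:
       credits  credits_x5
major                     
Bio        1.5         7.5
CS         3.2        16.0
Math       3.0        15.0
filter rows where credits_x5 >= 15:
       credits  credits_x5
major                     
CS         3.2        16.0
Math       3.0        15.0
Then the value at row 'CS', column 'credits': 3.2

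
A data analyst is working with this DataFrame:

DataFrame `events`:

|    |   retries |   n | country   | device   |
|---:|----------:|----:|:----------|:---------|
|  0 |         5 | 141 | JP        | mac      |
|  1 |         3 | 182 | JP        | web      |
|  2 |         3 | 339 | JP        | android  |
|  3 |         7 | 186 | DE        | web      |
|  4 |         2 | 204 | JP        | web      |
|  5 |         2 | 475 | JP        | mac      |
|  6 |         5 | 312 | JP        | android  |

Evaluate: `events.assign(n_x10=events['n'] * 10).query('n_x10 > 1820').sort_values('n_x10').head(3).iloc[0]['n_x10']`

add column n_x10 = events['n'] * 10:
   retries    n country   device  n_x10
0        5  141      JP      mac   1410
1        3  182      JP      web   1820
2        3  339      JP  android   3390
3        7  186      DE      web   1860
4        2  204      JP      web   2040
5        2  475      JP      mac   4750
6        5  312      JP  android   3120
filter rows where n_x10 > 1820:
   retries    n country   device  n_x10
2        3  339      JP  android   3390
3        7  186      DE      web   1860
4        2  204      JP      web   2040
5        2  475      JP      mac   4750
6        5  312      JP  android   3120
sort by n_x10:
   retries    n country   device  n_x10
3        7  186      DE      web   1860
4        2  204      JP      web   2040
6        5  312      JP  android   3120
2        3  339      JP  android   3390
5        2  475      JP      mac   4750
take first 3 rows:
   retries    n country   device  n_x10
3        7  186      DE      web   1860
4        2  204      JP      web   2040
6        5  312      JP  android   3120

1860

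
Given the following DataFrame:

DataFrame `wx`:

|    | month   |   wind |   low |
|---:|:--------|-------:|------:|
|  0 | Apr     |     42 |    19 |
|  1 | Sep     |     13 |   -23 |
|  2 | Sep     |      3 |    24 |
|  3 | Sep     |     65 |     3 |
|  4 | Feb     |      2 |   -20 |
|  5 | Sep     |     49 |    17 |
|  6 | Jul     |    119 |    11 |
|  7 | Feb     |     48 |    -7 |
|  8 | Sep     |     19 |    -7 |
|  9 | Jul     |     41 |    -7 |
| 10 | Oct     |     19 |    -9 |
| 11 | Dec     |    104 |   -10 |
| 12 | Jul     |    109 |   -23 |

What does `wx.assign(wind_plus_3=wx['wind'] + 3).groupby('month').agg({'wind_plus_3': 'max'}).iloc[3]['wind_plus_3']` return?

add column wind_plus_3 = wx['wind'] + 3:
   month  wind  low  wind_plus_3
0    Apr    42   19           45
1    Sep    13  -23           16
2    Sep     3   24            6
3    Sep    65    3           68
4    Feb     2  -20            5
5    Sep    49   17           52
6    Jul   119   11          122
7    Feb    48   -7           51
8    Sep    19   -7           22
9    Jul    41   -7           44
10   Oct    19   -9           22
11   Dec   104  -10          107
12   Jul   109  -23          112
group by month, max of wind_plus_3:
       wind_plus_3
month             
Apr             45
Dec            107
Feb             51
Jul            122
Oct             22
Sep             68
Reading off the value at position 3, column 'wind_plus_3', we get 122.

122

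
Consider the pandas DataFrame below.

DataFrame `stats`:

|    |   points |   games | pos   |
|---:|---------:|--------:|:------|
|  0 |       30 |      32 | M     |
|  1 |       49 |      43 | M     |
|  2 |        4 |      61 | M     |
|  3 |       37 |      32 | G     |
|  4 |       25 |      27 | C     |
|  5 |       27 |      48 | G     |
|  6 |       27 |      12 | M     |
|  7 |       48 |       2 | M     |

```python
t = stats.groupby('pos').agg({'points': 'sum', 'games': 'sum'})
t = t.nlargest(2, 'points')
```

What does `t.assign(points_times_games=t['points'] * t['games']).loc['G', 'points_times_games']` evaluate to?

group by pos: sum(points), sum(games):
     points  games
pos               
C        25     27
G        64     80
M       158    150
take 2 rows with largest points:
     points  games
pos               
M       158    150
G        64     80
add column points_times_games = t['points'] * t['games']:
     points  games  points_times_games
pos                                   
M       158    150               23700
G        64     80                5120

5120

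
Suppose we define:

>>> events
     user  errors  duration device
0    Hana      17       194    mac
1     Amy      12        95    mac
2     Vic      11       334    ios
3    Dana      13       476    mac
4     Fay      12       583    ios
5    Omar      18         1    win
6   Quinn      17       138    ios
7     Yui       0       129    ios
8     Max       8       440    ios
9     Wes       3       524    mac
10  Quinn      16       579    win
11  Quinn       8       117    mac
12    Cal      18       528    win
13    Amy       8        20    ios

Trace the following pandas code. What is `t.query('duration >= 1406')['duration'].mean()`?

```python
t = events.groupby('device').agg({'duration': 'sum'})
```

group by device, sum of duration:
        duration
device          
ios         1644
mac         1406
win         1108
filter rows where duration >= 1406:
        duration
device          
ios         1644
mac         1406

1525.0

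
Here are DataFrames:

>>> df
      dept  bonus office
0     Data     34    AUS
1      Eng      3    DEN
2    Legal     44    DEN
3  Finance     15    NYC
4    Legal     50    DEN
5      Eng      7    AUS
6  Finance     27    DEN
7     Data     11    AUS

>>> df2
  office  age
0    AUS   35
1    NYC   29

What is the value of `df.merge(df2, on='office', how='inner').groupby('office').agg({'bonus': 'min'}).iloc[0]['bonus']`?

7

merge on 'office' (how='inner') → 4 rows:
      dept  bonus office  age
0     Data     34    AUS   35
1  Finance     15    NYC   29
2      Eng      7    AUS   35
3     Data     11    AUS   35
group by office, min of bonus:
        bonus
office       
AUS         7
NYC        15
The value at position 0, column 'bonus' is 7.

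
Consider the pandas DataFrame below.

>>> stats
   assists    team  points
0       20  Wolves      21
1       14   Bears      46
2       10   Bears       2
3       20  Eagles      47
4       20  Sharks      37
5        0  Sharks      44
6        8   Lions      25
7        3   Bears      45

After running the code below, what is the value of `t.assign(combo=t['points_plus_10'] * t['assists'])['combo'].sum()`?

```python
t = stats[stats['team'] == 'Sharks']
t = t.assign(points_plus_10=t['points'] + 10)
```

filter rows where team == 'Sharks':
   assists    team  points
4       20  Sharks      37
5        0  Sharks      44
add column points_plus_10 = t['points'] + 10:
   assists    team  points  points_plus_10
4       20  Sharks      37              47
5        0  Sharks      44              54
add column combo = t['points_plus_10'] * t['assists']:
   assists    team  points  points_plus_10  combo
4       20  Sharks      37              47    940
5        0  Sharks      44              54      0
Taking the sum of column 'combo' gives 940.

940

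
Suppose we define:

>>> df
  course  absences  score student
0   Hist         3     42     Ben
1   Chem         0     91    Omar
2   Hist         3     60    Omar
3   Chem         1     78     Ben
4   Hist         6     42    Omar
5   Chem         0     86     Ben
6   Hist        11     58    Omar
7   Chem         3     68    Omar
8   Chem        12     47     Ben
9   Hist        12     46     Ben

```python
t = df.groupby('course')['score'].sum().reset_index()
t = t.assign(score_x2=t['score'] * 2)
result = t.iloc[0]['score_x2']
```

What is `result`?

740

group by course, sum of score:
course
Chem    370
Hist    248
Name: score, dtype: int64
reset_index():
  course  score
0   Chem    370
1   Hist    248
add column score_x2 = t['score'] * 2:
  course  score  score_x2
0   Chem    370       740
1   Hist    248       496
value at position 0, column 'score_x2' → 740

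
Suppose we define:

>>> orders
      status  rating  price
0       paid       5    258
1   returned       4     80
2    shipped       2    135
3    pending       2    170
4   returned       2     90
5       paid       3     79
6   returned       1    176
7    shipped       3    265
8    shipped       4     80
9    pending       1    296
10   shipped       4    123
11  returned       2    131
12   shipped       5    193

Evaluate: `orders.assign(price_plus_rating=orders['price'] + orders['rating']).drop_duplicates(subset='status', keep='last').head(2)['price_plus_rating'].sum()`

add column price_plus_rating = orders['price'] + orders['rating']:
      status  rating  price  price_plus_rating
0       paid       5    258                263
1   returned       4     80                 84
2    shipped       2    135                137
3    pending       2    170                172
4   returned       2     90                 92
5       paid       3     79                 82
6   returned       1    176                177
7    shipped       3    265                268
8    shipped       4     80                 84
9    pending       1    296                297
10   shipped       4    123                127
11  returned       2    131                133
12   shipped       5    193                198
drop duplicate status (keep=last):
      status  rating  price  price_plus_rating
5       paid       3     79                 82
9    pending       1    296                297
11  returned       2    131                133
12   shipped       5    193                198
take first 2 rows:
    status  rating  price  price_plus_rating
5     paid       3     79                 82
9  pending       1    296                297
So sum() = 379.

379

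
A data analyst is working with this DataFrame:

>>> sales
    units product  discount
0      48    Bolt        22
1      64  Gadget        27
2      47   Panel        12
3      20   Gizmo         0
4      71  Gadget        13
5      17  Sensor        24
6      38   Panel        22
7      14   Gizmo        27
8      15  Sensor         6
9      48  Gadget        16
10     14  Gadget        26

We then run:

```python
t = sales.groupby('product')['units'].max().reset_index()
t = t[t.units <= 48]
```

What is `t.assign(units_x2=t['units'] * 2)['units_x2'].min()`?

group by product, max of units:
product
Bolt      48
Gadget    71
Gizmo     20
Panel     47
Sensor    17
Name: units, dtype: int64
reset_index():
  product  units
0    Bolt     48
1  Gadget     71
2   Gizmo     20
3   Panel     47
4  Sensor     17
filter rows where units <= 48:
  product  units
0    Bolt     48
2   Gizmo     20
3   Panel     47
4  Sensor     17
add column units_x2 = t['units'] * 2:
  product  units  units_x2
0    Bolt     48        96
2   Gizmo     20        40
3   Panel     47        94
4  Sensor     17        34
Taking the min of column 'units_x2' gives 34.

34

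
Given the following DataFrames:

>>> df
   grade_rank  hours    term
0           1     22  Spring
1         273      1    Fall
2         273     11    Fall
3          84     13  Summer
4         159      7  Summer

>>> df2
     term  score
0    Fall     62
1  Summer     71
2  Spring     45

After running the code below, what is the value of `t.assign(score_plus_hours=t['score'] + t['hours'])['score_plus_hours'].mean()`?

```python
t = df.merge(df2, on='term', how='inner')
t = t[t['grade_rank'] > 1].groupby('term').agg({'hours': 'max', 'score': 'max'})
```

merge on 'term' (how='inner') → 5 rows:
   grade_rank  hours    term  score
0           1     22  Spring     45
1         273      1    Fall     62
2         273     11    Fall     62
3          84     13  Summer     71
4         159      7  Summer     71
filter rows where grade_rank > 1:
   grade_rank  hours    term  score
1         273      1    Fall     62
2         273     11    Fall     62
3          84     13  Summer     71
4         159      7  Summer     71
group by term: max(hours), max(score):
        hours  score
term                
Fall       11     62
Summer     13     71
add column score_plus_hours = t['score'] + t['hours']:
        hours  score  score_plus_hours
term                                  
Fall       11     62                73
Summer     13     71                84

78.5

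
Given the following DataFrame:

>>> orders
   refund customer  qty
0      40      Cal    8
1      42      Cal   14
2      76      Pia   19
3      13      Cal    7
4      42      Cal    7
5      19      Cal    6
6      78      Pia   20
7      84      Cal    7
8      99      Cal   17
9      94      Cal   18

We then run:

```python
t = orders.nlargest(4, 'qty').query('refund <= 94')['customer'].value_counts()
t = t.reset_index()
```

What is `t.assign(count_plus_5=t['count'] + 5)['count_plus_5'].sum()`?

take 4 rows with largest qty:
   refund customer  qty
6      78      Pia   20
2      76      Pia   19
9      94      Cal   18
8      99      Cal   17
filter rows where refund <= 94:
   refund customer  qty
6      78      Pia   20
2      76      Pia   19
9      94      Cal   18
value_counts of customer:
customer
Pia    2
Cal    1
Name: count, dtype: int64
reset_index():
  customer  count
0      Pia      2
1      Cal      1
add column count_plus_5 = t['count'] + 5:
  customer  count  count_plus_5
0      Pia      2             7
1      Cal      1             6
Then the sum of column 'count_plus_5': 13

13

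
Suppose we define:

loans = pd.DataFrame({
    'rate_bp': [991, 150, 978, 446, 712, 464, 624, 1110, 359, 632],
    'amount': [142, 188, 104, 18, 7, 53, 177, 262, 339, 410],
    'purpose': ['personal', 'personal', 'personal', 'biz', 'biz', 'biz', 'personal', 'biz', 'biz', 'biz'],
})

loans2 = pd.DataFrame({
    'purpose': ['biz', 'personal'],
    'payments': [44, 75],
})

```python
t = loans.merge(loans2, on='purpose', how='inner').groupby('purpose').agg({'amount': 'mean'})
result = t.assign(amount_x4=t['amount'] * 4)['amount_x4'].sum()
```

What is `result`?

1337.0

merge on 'purpose' (how='inner') → 10 rows:
   rate_bp  amount   purpose  payments
0      991     142  personal        75
1      150     188  personal        75
2      978     104  personal        75
3      446      18       biz        44
4      712       7       biz        44
5      464      53       biz        44
6      624     177  personal        75
7     1110     262       biz        44
8      359     339       biz        44
9      632     410       biz        44
group by purpose, mean of amount:
          amount
purpose         
biz       181.50
personal  152.75
add column amount_x4 = t['amount'] * 4:
          amount  amount_x4
purpose                    
biz       181.50      726.0
personal  152.75      611.0
Taking the sum of column 'amount_x4' gives 1337.0.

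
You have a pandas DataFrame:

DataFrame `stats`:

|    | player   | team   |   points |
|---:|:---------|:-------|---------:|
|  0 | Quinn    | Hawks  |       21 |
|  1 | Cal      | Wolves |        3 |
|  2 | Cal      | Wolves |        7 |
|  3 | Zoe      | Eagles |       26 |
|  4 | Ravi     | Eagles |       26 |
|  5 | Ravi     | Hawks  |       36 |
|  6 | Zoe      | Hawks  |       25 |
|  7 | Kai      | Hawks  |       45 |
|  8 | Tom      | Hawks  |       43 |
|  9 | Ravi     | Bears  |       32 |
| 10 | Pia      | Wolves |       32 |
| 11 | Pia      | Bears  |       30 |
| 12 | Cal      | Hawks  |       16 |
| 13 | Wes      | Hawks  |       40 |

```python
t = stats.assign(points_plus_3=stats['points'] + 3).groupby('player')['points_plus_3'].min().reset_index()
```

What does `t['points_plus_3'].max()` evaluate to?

48

add column points_plus_3 = stats['points'] + 3:
   player    team  points  points_plus_3
0   Quinn   Hawks      21             24
1     Cal  Wolves       3              6
2     Cal  Wolves       7             10
3     Zoe  Eagles      26             29
4    Ravi  Eagles      26             29
5    Ravi   Hawks      36             39
6     Zoe   Hawks      25             28
7     Kai   Hawks      45             48
8     Tom   Hawks      43             46
9    Ravi   Bears      32             35
10    Pia  Wolves      32             35
11    Pia   Bears      30             33
12    Cal   Hawks      16             19
13    Wes   Hawks      40             43
group by player, min of points_plus_3:
player
Cal       6
Kai      48
Pia      33
Quinn    24
Ravi     29
Tom      46
Wes      43
Zoe      28
Name: points_plus_3, dtype: int64
reset_index():
  player  points_plus_3
0    Cal              6
1    Kai             48
2    Pia             33
3  Quinn             24
4   Ravi             29
5    Tom             46
6    Wes             43
7    Zoe             28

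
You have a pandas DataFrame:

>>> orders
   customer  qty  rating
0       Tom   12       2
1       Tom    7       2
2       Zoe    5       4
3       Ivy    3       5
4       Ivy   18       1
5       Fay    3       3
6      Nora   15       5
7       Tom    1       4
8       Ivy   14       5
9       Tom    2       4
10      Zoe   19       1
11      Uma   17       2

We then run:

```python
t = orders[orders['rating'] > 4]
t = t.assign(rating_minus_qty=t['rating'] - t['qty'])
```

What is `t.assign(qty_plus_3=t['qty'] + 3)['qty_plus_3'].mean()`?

filter rows where rating > 4:
  customer  qty  rating
3      Ivy    3       5
6     Nora   15       5
8      Ivy   14       5
add column rating_minus_qty = t['rating'] - t['qty']:
  customer  qty  rating  rating_minus_qty
3      Ivy    3       5                 2
6     Nora   15       5               -10
8      Ivy   14       5                -9
add column qty_plus_3 = t['qty'] + 3:
  customer  qty  rating  rating_minus_qty  qty_plus_3
3      Ivy    3       5                 2           6
6     Nora   15       5               -10          18
8      Ivy   14       5                -9          17
Then the mean of column 'qty_plus_3': 13.6666666667

13.6666666667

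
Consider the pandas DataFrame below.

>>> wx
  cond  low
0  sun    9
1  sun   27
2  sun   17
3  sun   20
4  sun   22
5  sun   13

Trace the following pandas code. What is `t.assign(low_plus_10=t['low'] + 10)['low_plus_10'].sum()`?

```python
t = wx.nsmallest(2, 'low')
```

take 2 rows with smallest low:
  cond  low
0  sun    9
5  sun   13
add column low_plus_10 = t['low'] + 10:
  cond  low  low_plus_10
0  sun    9           19
5  sun   13           23
Finally, sum of column 'low_plus_10' = 42.

42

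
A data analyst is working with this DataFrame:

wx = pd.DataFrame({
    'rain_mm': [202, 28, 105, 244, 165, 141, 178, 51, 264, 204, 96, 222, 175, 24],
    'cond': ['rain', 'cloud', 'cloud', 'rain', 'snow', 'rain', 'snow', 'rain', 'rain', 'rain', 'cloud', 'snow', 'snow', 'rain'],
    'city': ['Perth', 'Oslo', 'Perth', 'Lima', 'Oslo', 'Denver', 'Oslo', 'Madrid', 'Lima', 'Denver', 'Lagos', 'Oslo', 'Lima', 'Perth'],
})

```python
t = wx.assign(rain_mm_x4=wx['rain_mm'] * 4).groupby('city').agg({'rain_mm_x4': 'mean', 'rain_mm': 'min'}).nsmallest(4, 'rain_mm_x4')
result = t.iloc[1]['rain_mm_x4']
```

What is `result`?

384.0

add column rain_mm_x4 = wx['rain_mm'] * 4:
    rain_mm   cond    city  rain_mm_x4
0       202   rain   Perth         808
1        28  cloud    Oslo         112
2       105  cloud   Perth         420
3       244   rain    Lima         976
4       165   snow    Oslo         660
5       141   rain  Denver         564
6       178   snow    Oslo         712
7        51   rain  Madrid         204
8       264   rain    Lima        1056
9       204   rain  Denver         816
10       96  cloud   Lagos         384
11      222   snow    Oslo         888
12      175   snow    Lima         700
13       24   rain   Perth          96
group by city: mean(rain_mm_x4), min(rain_mm):
        rain_mm_x4  rain_mm
city                       
Denver  690.000000      141
Lagos   384.000000       96
Lima    910.666667      175
Madrid  204.000000       51
Oslo    593.000000       28
Perth   441.333333       24
take 4 rows with smallest rain_mm_x4:
        rain_mm_x4  rain_mm
city                       
Madrid  204.000000       51
Lagos   384.000000       96
Perth   441.333333       24
Oslo    593.000000       28
The value at position 1, column 'rain_mm_x4' is 384.0.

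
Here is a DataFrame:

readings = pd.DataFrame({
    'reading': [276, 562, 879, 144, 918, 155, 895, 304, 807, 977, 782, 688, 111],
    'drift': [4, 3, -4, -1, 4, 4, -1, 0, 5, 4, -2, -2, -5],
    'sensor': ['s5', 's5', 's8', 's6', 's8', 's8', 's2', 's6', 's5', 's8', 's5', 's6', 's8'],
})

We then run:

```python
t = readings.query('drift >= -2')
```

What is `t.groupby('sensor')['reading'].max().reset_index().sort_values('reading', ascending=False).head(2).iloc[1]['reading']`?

filter rows where drift >= -2:
    reading  drift sensor
0       276      4     s5
1       562      3     s5
3       144     -1     s6
4       918      4     s8
5       155      4     s8
6       895     -1     s2
7       304      0     s6
8       807      5     s5
9       977      4     s8
10      782     -2     s5
11      688     -2     s6
group by sensor, max of reading:
sensor
s2    895
s5    807
s6    688
s8    977
Name: reading, dtype: int64
reset_index():
  sensor  reading
0     s2      895
1     s5      807
2     s6      688
3     s8      977
sort by reading descending:
  sensor  reading
3     s8      977
0     s2      895
1     s5      807
2     s6      688
take first 2 rows:
  sensor  reading
3     s8      977
0     s2      895

895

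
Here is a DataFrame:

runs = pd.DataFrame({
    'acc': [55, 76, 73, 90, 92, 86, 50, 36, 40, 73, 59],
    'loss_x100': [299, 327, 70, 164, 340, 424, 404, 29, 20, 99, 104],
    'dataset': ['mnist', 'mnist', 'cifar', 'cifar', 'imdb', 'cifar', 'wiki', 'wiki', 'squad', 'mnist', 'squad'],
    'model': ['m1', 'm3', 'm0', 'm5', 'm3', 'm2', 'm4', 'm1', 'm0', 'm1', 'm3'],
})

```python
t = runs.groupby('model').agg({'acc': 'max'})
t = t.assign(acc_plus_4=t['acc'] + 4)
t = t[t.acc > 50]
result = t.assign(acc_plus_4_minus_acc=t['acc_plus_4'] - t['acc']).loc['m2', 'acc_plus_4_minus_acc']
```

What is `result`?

group by model, max of acc:
       acc
model     
m0      73
m1      73
m2      86
m3      92
m4      50
m5      90
add column acc_plus_4 = t['acc'] + 4:
       acc  acc_plus_4
model                 
m0      73          77
m1      73          77
m2      86          90
m3      92          96
m4      50          54
m5      90          94
filter rows where acc > 50:
       acc  acc_plus_4
model                 
m0      73          77
m1      73          77
m2      86          90
m3      92          96
m5      90          94
add column acc_plus_4_minus_acc = t['acc_plus_4'] - t['acc']:
       acc  acc_plus_4  acc_plus_4_minus_acc
model                                       
m0      73          77                     4
m1      73          77                     4
m2      86          90                     4
m3      92          96                     4
m5      90          94                     4
value at row 'm2', column 'acc_plus_4_minus_acc' → 4

4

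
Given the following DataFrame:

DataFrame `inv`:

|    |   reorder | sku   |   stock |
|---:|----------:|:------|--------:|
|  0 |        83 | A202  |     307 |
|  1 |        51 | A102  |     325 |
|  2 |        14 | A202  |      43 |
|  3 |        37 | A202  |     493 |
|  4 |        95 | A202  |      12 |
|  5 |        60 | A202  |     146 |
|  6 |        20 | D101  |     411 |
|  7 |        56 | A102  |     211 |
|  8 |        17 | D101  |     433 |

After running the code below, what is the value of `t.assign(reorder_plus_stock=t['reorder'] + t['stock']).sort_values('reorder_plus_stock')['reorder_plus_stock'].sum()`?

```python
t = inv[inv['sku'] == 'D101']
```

filter rows where sku == 'D101':
   reorder   sku  stock
6       20  D101    411
8       17  D101    433
add column reorder_plus_stock = t['reorder'] + t['stock']:
   reorder   sku  stock  reorder_plus_stock
6       20  D101    411                 431
8       17  D101    433                 450
sort by reorder_plus_stock:
   reorder   sku  stock  reorder_plus_stock
6       20  D101    411                 431
8       17  D101    433                 450
The sum of column 'reorder_plus_stock' is 881.

881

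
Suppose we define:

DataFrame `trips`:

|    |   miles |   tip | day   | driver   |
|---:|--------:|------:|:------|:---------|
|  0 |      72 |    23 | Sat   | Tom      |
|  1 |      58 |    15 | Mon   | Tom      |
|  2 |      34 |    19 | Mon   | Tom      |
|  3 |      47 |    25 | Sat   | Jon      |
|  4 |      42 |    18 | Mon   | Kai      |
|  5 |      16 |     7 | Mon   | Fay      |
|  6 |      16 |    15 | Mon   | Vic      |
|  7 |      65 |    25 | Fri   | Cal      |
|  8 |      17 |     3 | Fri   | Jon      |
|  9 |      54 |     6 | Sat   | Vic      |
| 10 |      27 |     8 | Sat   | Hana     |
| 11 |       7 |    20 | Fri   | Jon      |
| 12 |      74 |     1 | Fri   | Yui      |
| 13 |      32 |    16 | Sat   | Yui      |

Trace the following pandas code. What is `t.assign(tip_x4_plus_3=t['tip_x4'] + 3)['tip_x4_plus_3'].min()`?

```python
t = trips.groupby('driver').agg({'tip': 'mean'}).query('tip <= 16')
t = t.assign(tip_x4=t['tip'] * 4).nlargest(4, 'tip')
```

group by driver, mean of tip:
         tip
driver      
Cal     25.0
Fay      7.0
Hana     8.0
Jon     16.0
Kai     18.0
Tom     19.0
Vic     10.5
Yui      8.5
filter rows where tip <= 16:
         tip
driver      
Fay      7.0
Hana     8.0
Jon     16.0
Vic     10.5
Yui      8.5
add column tip_x4 = t['tip'] * 4:
         tip  tip_x4
driver              
Fay      7.0    28.0
Hana     8.0    32.0
Jon     16.0    64.0
Vic     10.5    42.0
Yui      8.5    34.0
take 4 rows with largest tip:
         tip  tip_x4
driver              
Jon     16.0    64.0
Vic     10.5    42.0
Yui      8.5    34.0
Hana     8.0    32.0
add column tip_x4_plus_3 = t['tip_x4'] + 3:
         tip  tip_x4  tip_x4_plus_3
driver                             
Jon     16.0    64.0           67.0
Vic     10.5    42.0           45.0
Yui      8.5    34.0           37.0
Hana     8.0    32.0           35.0

35.0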